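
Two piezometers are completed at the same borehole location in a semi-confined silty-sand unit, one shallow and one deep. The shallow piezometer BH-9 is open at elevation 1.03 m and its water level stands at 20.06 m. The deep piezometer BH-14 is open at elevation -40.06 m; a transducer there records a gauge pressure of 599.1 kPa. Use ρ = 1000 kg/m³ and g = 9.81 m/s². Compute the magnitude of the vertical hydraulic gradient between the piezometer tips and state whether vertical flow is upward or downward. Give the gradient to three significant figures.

Total head at BH-9: h = 20.06 m (water level in the standpipe).
Pressure head at BH-14: ψ = P/(ρg) = 599.1×1000 / (1000 × 9.81) = 61.07 m.
Total head at BH-14: h = z + ψ = -40.06 + 61.07 = 21.01 m.
Δh = h(BH-9) − h(BH-14) = 20.06 − 21.01 = -0.95 m.
Vertical separation Δz = 1.03 − (-40.06) = 41.09 m.
|i_v| = |Δh| / Δz = 0.95 / 41.09 = 0.0231.
Head is higher in the deep piezometer, so vertical flow is upward (discharge condition).

|i_v| ≈ 0.0231; vertical flow is upward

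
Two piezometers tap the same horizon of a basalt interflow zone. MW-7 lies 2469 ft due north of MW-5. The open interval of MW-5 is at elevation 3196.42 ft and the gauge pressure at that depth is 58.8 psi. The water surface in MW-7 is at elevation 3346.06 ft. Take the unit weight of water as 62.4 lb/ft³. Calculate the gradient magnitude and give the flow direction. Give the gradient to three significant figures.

Pressure head at MW-5: ψ = 144·P/γ = 144 × 58.8 / 62.4 = 135.69 ft.
Total head at MW-5: h = z + ψ = 3196.42 + 135.69 = 3332.11 ft.
Total head at MW-7: h = 3346.06 ft (water level in the piezometer is the total head).
Head difference: h(MW-5) − h(MW-7) = 3332.11 − 3346.06 = -13.95 ft.
Hydraulic gradient: i = |Δh| / L = 13.95 / 2469 = 0.00565.
Flow is from higher to lower head: from MW-7 toward MW-5, i.e. toward the south.

i ≈ 0.00565; groundwater flows toward the south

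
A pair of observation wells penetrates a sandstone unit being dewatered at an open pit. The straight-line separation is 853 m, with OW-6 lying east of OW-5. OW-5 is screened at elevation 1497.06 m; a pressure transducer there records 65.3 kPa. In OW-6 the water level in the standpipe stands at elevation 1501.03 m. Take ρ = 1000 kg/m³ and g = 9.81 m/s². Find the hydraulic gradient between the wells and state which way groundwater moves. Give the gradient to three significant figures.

i ≈ 0.00315; groundwater flows toward the east

Pressure head at OW-5: ψ = P/(ρg) = 65.3×1000 / (1000 × 9.81) = 6.66 m.
Total head at OW-5: h = z + ψ = 1497.06 + 6.66 = 1503.72 m.
Total head at OW-6: h = 1501.03 m (water level in the piezometer is the total head).
Head difference: h(OW-5) − h(OW-6) = 1503.72 − 1501.03 = 2.69 m.
Hydraulic gradient: i = |Δh| / L = 2.69 / 853 = 0.00315.
Flow is from higher to lower head: from OW-5 toward OW-6, i.e. toward the east.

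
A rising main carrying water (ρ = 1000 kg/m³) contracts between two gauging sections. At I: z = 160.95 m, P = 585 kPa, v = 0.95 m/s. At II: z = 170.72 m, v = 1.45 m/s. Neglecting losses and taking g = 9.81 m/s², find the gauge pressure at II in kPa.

P₂ ≈ 489 kPa

Pressure head at I: ψ₁ = P₁/(ρg) = 585×1000 / (1000 × 9.81) = 59.63 m.
Velocity heads: v₁²/2g = 0.95²/19.62 = 0.046 m; v₂²/2g = 1.45²/19.62 = 0.107 m.
Total head H = z₁ + ψ₁ + v₁²/2g = 160.95 + 59.63 + 0.046 = 220.63 m.
ψ₂ = H − z₂ − v₂²/2g = 220.63 − 170.72 − 0.107 = 49.80 m.
P₂ = ρgψ₂ = 1000 × 9.81 × 49.80 ≈ 489 kPa.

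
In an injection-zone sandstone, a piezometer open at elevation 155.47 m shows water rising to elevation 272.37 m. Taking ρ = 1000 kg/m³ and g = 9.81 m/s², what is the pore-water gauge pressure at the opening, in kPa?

Pressure head ψ = h − z = 272.37 − 155.47 = 116.90 m.
P = ρgψ = 1000 × 9.81 × 116.90 = 1146789 Pa ≈ 1150 kPa.

P ≈ 1150 kPa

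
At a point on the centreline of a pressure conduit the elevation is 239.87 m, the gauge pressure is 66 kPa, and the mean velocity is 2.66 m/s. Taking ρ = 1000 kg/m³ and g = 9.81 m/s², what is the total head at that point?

h ≈ 246.96 m

Pressure head ψ = P/(ρg) = 66×1000 / (1000 × 9.81) = 6.73 m.
Velocity head = v²/(2g) = 2.66² / (2 × 9.81) = 0.361 m.
h = z + ψ + v²/(2g) = 239.87 + 6.73 + 0.361 = 246.96 m.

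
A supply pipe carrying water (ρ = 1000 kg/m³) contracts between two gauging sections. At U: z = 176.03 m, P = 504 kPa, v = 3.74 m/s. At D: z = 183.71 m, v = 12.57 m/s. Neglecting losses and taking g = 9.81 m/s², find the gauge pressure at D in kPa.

P₂ ≈ 357 kPa

Pressure head at U: ψ₁ = P₁/(ρg) = 504×1000 / (1000 × 9.81) = 51.38 m.
Velocity heads: v₁²/2g = 3.74²/19.62 = 0.713 m; v₂²/2g = 12.57²/19.62 = 8.053 m.
Total head H = z₁ + ψ₁ + v₁²/2g = 176.03 + 51.38 + 0.713 = 228.12 m.
ψ₂ = H − z₂ − v₂²/2g = 228.12 − 183.71 − 8.053 = 36.36 m.
P₂ = ρgψ₂ = 1000 × 9.81 × 36.36 ≈ 357 kPa.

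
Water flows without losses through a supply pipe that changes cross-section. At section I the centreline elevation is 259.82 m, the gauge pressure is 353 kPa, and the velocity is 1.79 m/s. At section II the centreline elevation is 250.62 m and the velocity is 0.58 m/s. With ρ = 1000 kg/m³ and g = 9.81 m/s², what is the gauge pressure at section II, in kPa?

Pressure head at I: ψ₁ = P₁/(ρg) = 353×1000 / (1000 × 9.81) = 35.98 m.
Velocity heads: v₁²/2g = 1.79²/19.62 = 0.163 m; v₂²/2g = 0.58²/19.62 = 0.017 m.
Total head H = z₁ + ψ₁ + v₁²/2g = 259.82 + 35.98 + 0.163 = 295.96 m.
ψ₂ = H − z₂ − v₂²/2g = 295.96 − 250.62 − 0.017 = 45.32 m.
P₂ = ρgψ₂ = 1000 × 9.81 × 45.32 ≈ 445 kPa.

P₂ ≈ 445 kPa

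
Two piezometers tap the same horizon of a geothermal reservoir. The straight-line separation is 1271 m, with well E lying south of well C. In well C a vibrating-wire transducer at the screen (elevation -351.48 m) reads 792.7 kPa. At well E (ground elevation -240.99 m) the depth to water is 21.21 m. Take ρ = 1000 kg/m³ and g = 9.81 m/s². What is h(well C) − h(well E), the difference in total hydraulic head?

Pressure head at well C: ψ = P/(ρg) = 792.7×1000 / (1000 × 9.81) = 80.81 m.
Total head at well C: h = z + ψ = -351.48 + 80.81 = -270.67 m.
Total head at well E: h = -240.99 − 21.21 = -262.20 m.
Head difference: h(well C) − h(well E) = -270.67 − (-262.20) = -8.47 m.

Δh ≈ -8.47 m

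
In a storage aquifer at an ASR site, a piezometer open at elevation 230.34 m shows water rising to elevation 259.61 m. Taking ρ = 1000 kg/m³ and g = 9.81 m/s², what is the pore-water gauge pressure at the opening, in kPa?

P ≈ 287 kPa

Pressure head ψ = h − z = 259.61 − 230.34 = 29.27 m.
P = ρgψ = 1000 × 9.81 × 29.27 = 287139 Pa ≈ 287 kPa.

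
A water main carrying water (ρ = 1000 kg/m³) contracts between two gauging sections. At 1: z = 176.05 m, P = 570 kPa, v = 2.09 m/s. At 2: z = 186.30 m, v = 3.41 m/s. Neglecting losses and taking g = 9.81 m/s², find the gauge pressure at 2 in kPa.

Pressure head at 1: ψ₁ = P₁/(ρg) = 570×1000 / (1000 × 9.81) = 58.10 m.
Velocity heads: v₁²/2g = 2.09²/19.62 = 0.223 m; v₂²/2g = 3.41²/19.62 = 0.593 m.
Total head H = z₁ + ψ₁ + v₁²/2g = 176.05 + 58.10 + 0.223 = 234.37 m.
ψ₂ = H − z₂ − v₂²/2g = 234.37 − 186.30 − 0.593 = 47.48 m.
P₂ = ρgψ₂ = 1000 × 9.81 × 47.48 ≈ 466 kPa.

P₂ ≈ 466 kPa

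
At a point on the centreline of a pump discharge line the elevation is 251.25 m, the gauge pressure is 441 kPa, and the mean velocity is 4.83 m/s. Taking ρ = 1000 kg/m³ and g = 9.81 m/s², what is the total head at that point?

h ≈ 297.39 m

Pressure head ψ = P/(ρg) = 441×1000 / (1000 × 9.81) = 44.95 m.
Velocity head = v²/(2g) = 4.83² / (2 × 9.81) = 1.189 m.
h = z + ψ + v²/(2g) = 251.25 + 44.95 + 1.189 = 297.39 m.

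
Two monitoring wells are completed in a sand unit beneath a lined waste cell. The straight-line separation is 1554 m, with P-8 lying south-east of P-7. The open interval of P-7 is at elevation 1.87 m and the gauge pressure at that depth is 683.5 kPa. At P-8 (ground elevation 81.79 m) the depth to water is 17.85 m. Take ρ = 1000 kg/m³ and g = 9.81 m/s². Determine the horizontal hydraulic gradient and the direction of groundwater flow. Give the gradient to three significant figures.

Pressure head at P-7: ψ = P/(ρg) = 683.5×1000 / (1000 × 9.81) = 69.67 m.
Total head at P-7: h = z + ψ = 1.87 + 69.67 = 71.54 m.
Total head at P-8: h = 81.79 − 17.85 = 63.94 m.
Head difference: h(P-7) − h(P-8) = 71.54 − 63.94 = 7.60 m.
Hydraulic gradient: i = |Δh| / L = 7.60 / 1554 = 0.00489.
Flow is from higher to lower head: from P-7 toward P-8, i.e. toward the south-east.

i ≈ 0.00489; groundwater flows toward the south-east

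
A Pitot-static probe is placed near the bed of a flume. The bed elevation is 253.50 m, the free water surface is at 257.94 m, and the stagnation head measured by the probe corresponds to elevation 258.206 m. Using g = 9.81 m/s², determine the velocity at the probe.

v ≈ 2.28 m/s

Near the bed, under hydrostatic conditions, the piezometric head (z + ψ) equals the free-surface elevation, 257.94 m.
Velocity head = total − piezometric = 258.206 − 257.94 = 0.266 m.
v = √(2g·h_v) = √(2 × 9.81 × 0.266) = 2.28 m/s.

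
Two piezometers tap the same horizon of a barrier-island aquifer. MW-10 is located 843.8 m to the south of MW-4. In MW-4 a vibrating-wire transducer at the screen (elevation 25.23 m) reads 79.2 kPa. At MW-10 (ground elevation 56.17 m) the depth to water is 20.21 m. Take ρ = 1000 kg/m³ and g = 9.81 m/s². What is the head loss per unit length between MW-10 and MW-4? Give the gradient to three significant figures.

Pressure head at MW-4: ψ = P/(ρg) = 79.2×1000 / (1000 × 9.81) = 8.07 m.
Total head at MW-4: h = z + ψ = 25.23 + 8.07 = 33.30 m.
Total head at MW-10: h = 56.17 − 20.21 = 35.96 m.
Head difference: h(MW-4) − h(MW-10) = 33.30 − 35.96 = -2.66 m.
Hydraulic gradient: i = |Δh| / L = 2.66 / 843.8 = 0.00315.

i ≈ 0.00315 m/m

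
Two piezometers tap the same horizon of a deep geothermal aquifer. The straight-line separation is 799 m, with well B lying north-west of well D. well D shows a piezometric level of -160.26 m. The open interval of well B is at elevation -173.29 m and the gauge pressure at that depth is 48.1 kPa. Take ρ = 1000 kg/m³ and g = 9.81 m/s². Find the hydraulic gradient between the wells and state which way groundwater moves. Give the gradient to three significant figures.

i ≈ 0.0102; groundwater flows toward the north-west

Total head at well D: h = -160.26 m (water level in the piezometer is the total head).
Pressure head at well B: ψ = P/(ρg) = 48.1×1000 / (1000 × 9.81) = 4.90 m.
Total head at well B: h = z + ψ = -173.29 + 4.90 = -168.39 m.
Head difference: h(well D) − h(well B) = -160.26 − (-168.39) = 8.13 m.
Hydraulic gradient: i = |Δh| / L = 8.13 / 799 = 0.0102.
Flow is from higher to lower head: from well D toward well B, i.e. toward the north-west.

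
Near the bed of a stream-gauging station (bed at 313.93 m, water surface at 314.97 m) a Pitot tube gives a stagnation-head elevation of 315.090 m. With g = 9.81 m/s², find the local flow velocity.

Near the bed, under hydrostatic conditions, the piezometric head (z + ψ) equals the free-surface elevation, 314.97 m.
Velocity head = total − piezometric = 315.090 − 314.97 = 0.120 m.
v = √(2g·h_v) = √(2 × 9.81 × 0.120) = 1.53 m/s.

v ≈ 1.53 m/s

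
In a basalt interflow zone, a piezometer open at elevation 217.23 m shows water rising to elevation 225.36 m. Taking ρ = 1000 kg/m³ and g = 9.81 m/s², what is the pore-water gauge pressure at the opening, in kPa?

Pressure head ψ = h − z = 225.36 − 217.23 = 8.13 m.
P = ρgψ = 1000 × 9.81 × 8.13 = 79755 Pa ≈ 79.8 kPa.

P ≈ 79.8 kPa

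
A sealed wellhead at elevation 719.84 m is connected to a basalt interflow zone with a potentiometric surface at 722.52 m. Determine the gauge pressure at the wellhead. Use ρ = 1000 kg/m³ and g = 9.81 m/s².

P ≈ 26.3 kPa

Head above the cap: Δh = 722.52 − 719.84 = 2.68 m.
P = ρgΔh = 1000 × 9.81 × 2.68 = 26291 Pa ≈ 26.3 kPa.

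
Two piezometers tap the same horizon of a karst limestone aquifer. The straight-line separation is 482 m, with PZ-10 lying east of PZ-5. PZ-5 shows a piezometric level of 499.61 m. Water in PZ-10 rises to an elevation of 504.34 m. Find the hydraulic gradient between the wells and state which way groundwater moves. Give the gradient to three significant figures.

i ≈ 0.00981; groundwater flows toward the west

Total head at PZ-5: h = 499.61 m (water level in the piezometer is the total head).
Total head at PZ-10: h = 504.34 m (water level in the piezometer is the total head).
Head difference: h(PZ-5) − h(PZ-10) = 499.61 − 504.34 = -4.73 m.
Hydraulic gradient: i = |Δh| / L = 4.73 / 482 = 0.00981.
Flow is from higher to lower head: from PZ-10 toward PZ-5, i.e. toward the west.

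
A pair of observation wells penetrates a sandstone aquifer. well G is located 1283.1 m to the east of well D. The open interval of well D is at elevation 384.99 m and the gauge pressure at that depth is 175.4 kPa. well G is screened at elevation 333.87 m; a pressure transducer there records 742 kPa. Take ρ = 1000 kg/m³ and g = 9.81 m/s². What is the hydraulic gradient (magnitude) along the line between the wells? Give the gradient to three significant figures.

i ≈ 0.00517

Pressure head at well D: ψ = P/(ρg) = 175.4×1000 / (1000 × 9.81) = 17.88 m.
Total head at well D: h = z + ψ = 384.99 + 17.88 = 402.87 m.
Pressure head at well G: ψ = P/(ρg) = 742×1000 / (1000 × 9.81) = 75.64 m.
Total head at well G: h = z + ψ = 333.87 + 75.64 = 409.51 m.
Head difference: h(well D) − h(well G) = 402.87 − 409.51 = -6.64 m.
Hydraulic gradient: i = |Δh| / L = 6.64 / 1283.1 = 0.00517.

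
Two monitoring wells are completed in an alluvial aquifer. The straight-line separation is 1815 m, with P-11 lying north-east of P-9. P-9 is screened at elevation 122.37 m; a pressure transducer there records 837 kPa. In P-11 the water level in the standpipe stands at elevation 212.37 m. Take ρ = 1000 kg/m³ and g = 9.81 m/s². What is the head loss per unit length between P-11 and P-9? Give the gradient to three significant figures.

Pressure head at P-9: ψ = P/(ρg) = 837×1000 / (1000 × 9.81) = 85.32 m.
Total head at P-9: h = z + ψ = 122.37 + 85.32 = 207.69 m.
Total head at P-11: h = 212.37 m (water level in the piezometer is the total head).
Head difference: h(P-9) − h(P-11) = 207.69 − 212.37 = -4.68 m.
Hydraulic gradient: i = |Δh| / L = 4.68 / 1815 = 0.00258.

i ≈ 0.00258 m/m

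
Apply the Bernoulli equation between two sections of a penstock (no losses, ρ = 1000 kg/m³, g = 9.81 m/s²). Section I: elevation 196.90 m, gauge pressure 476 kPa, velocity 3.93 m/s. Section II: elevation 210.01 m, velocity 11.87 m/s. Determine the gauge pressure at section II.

Pressure head at I: ψ₁ = P₁/(ρg) = 476×1000 / (1000 × 9.81) = 48.52 m.
Velocity heads: v₁²/2g = 3.93²/19.62 = 0.787 m; v₂²/2g = 11.87²/19.62 = 7.181 m.
Total head H = z₁ + ψ₁ + v₁²/2g = 196.90 + 48.52 + 0.787 = 246.21 m.
ψ₂ = H − z₂ − v₂²/2g = 246.21 − 210.01 − 7.181 = 29.02 m.
P₂ = ρgψ₂ = 1000 × 9.81 × 29.02 ≈ 285 kPa.

P₂ ≈ 285 kPa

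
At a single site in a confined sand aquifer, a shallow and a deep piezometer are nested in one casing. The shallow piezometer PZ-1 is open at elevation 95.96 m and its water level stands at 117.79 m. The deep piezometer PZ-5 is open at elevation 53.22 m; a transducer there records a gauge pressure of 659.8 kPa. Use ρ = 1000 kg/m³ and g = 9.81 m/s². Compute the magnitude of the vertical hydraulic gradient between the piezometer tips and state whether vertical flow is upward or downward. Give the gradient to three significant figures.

Total head at PZ-1: h = 117.79 m (water level in the standpipe).
Pressure head at PZ-5: ψ = P/(ρg) = 659.8×1000 / (1000 × 9.81) = 67.26 m.
Total head at PZ-5: h = z + ψ = 53.22 + 67.26 = 120.48 m.
Δh = h(PZ-1) − h(PZ-5) = 117.79 − 120.48 = -2.69 m.
Vertical separation Δz = 95.96 − 53.22 = 42.74 m.
|i_v| = |Δh| / Δz = 2.69 / 42.74 = 0.0629.
Head is higher in the deep piezometer, so vertical flow is upward (discharge condition).

|i_v| ≈ 0.0629; vertical flow is upward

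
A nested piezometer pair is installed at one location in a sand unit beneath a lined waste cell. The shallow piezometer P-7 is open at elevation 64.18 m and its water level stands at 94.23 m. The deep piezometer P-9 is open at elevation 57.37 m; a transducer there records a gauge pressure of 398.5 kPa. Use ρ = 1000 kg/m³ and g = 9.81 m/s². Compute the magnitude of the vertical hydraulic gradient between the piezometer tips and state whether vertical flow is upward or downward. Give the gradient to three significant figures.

|i_v| ≈ 0.552; vertical flow is upward

Total head at P-7: h = 94.23 m (water level in the standpipe).
Pressure head at P-9: ψ = P/(ρg) = 398.5×1000 / (1000 × 9.81) = 40.62 m.
Total head at P-9: h = z + ψ = 57.37 + 40.62 = 97.99 m.
Δh = h(P-7) − h(P-9) = 94.23 − 97.99 = -3.76 m.
Vertical separation Δz = 64.18 − 57.37 = 6.81 m.
|i_v| = |Δh| / Δz = 3.76 / 6.81 = 0.552.
Head is higher in the deep piezometer, so vertical flow is upward (discharge condition).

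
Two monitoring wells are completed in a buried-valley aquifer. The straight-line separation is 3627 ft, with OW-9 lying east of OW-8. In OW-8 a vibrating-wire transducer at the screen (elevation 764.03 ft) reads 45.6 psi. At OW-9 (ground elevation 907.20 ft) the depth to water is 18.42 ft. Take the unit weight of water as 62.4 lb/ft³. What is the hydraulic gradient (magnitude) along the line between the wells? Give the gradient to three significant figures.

i ≈ 0.00538

Pressure head at OW-8: ψ = 144·P/γ = 144 × 45.6 / 62.4 = 105.23 ft.
Total head at OW-8: h = z + ψ = 764.03 + 105.23 = 869.26 ft.
Total head at OW-9: h = 907.20 − 18.42 = 888.78 ft.
Head difference: h(OW-8) − h(OW-9) = 869.26 − 888.78 = -19.52 ft.
Hydraulic gradient: i = |Δh| / L = 19.52 / 3627 = 0.00538.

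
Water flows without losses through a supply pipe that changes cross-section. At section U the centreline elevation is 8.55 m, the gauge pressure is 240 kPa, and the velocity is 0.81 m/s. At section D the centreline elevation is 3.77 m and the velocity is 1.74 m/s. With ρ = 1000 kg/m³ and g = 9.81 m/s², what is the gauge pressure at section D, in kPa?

P₂ ≈ 286 kPa

Pressure head at U: ψ₁ = P₁/(ρg) = 240×1000 / (1000 × 9.81) = 24.46 m.
Velocity heads: v₁²/2g = 0.81²/19.62 = 0.033 m; v₂²/2g = 1.74²/19.62 = 0.154 m.
Total head H = z₁ + ψ₁ + v₁²/2g = 8.55 + 24.46 + 0.033 = 33.04 m.
ψ₂ = H − z₂ − v₂²/2g = 33.04 − 3.77 − 0.154 = 29.12 m.
P₂ = ρgψ₂ = 1000 × 9.81 × 29.12 ≈ 286 kPa.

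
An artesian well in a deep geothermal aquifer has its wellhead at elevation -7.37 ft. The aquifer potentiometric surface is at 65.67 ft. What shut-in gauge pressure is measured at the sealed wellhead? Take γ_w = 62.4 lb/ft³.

P ≈ 31.7 psi

Head above the cap: Δh = 65.67 − (-7.37) = 73.04 ft.
P = γΔh/144 = 62.4 × 73.04 / 144 = 31.7 psi.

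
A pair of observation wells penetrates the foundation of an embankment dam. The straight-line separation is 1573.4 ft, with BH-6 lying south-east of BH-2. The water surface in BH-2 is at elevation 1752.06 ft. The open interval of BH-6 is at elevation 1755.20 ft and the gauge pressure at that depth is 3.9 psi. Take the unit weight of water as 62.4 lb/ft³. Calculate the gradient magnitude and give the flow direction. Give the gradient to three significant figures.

i ≈ 0.00772; groundwater flows toward the north-west

Total head at BH-2: h = 1752.06 ft (water level in the piezometer is the total head).
Pressure head at BH-6: ψ = 144·P/γ = 144 × 3.9 / 62.4 = 9.00 ft.
Total head at BH-6: h = z + ψ = 1755.20 + 9.00 = 1764.20 ft.
Head difference: h(BH-2) − h(BH-6) = 1752.06 − 1764.20 = -12.14 ft.
Hydraulic gradient: i = |Δh| / L = 12.14 / 1573.4 = 0.00772.
Flow is from higher to lower head: from BH-6 toward BH-2, i.e. toward the north-west.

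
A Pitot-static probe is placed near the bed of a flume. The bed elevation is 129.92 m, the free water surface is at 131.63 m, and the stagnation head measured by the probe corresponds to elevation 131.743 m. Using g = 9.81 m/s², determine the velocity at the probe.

Near the bed, under hydrostatic conditions, the piezometric head (z + ψ) equals the free-surface elevation, 131.63 m.
Velocity head = total − piezometric = 131.743 − 131.63 = 0.113 m.
v = √(2g·h_v) = √(2 × 9.81 × 0.113) = 1.49 m/s.

v ≈ 1.49 m/s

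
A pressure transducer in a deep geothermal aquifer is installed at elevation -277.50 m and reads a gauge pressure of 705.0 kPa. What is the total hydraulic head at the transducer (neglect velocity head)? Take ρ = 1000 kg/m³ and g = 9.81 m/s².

ψ = P/(ρg) = 705.0×1000 / (1000 × 9.81) = 71.87 m.
h = z + ψ = -277.50 + 71.87 = -205.63 m.

h ≈ -205.63 m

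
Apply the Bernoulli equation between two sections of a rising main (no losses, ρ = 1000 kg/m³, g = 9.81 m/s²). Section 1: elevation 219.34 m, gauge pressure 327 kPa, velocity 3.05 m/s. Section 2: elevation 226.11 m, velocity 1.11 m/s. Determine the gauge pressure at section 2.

P₂ ≈ 265 kPa

Pressure head at 1: ψ₁ = P₁/(ρg) = 327×1000 / (1000 × 9.81) = 33.33 m.
Velocity heads: v₁²/2g = 3.05²/19.62 = 0.474 m; v₂²/2g = 1.11²/19.62 = 0.063 m.
Total head H = z₁ + ψ₁ + v₁²/2g = 219.34 + 33.33 + 0.474 = 253.14 m.
ψ₂ = H − z₂ − v₂²/2g = 253.14 − 226.11 − 0.063 = 26.97 m.
P₂ = ρgψ₂ = 1000 × 9.81 × 26.97 ≈ 265 kPa.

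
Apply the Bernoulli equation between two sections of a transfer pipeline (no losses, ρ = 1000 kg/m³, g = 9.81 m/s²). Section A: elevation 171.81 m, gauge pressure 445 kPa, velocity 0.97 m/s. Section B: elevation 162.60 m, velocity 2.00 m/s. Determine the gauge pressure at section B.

P₂ ≈ 534 kPa

Pressure head at A: ψ₁ = P₁/(ρg) = 445×1000 / (1000 × 9.81) = 45.36 m.
Velocity heads: v₁²/2g = 0.97²/19.62 = 0.048 m; v₂²/2g = 2.00²/19.62 = 0.204 m.
Total head H = z₁ + ψ₁ + v₁²/2g = 171.81 + 45.36 + 0.048 = 217.22 m.
ψ₂ = H − z₂ − v₂²/2g = 217.22 − 162.60 − 0.204 = 54.42 m.
P₂ = ρgψ₂ = 1000 × 9.81 × 54.42 ≈ 534 kPa.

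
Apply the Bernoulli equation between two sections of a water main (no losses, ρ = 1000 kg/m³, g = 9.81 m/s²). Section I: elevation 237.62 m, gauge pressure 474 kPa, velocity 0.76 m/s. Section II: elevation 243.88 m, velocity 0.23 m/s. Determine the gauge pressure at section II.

Pressure head at I: ψ₁ = P₁/(ρg) = 474×1000 / (1000 × 9.81) = 48.32 m.
Velocity heads: v₁²/2g = 0.76²/19.62 = 0.029 m; v₂²/2g = 0.23²/19.62 = 0.003 m.
Total head H = z₁ + ψ₁ + v₁²/2g = 237.62 + 48.32 + 0.029 = 285.97 m.
ψ₂ = H − z₂ − v₂²/2g = 285.97 − 243.88 − 0.003 = 42.09 m.
P₂ = ρgψ₂ = 1000 × 9.81 × 42.09 ≈ 413 kPa.

P₂ ≈ 413 kPa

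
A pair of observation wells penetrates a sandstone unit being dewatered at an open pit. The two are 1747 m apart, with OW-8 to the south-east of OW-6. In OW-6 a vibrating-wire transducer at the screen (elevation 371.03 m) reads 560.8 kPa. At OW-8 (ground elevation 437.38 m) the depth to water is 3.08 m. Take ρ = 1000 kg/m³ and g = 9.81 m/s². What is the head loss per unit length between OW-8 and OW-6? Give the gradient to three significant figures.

Pressure head at OW-6: ψ = P/(ρg) = 560.8×1000 / (1000 × 9.81) = 57.17 m.
Total head at OW-6: h = z + ψ = 371.03 + 57.17 = 428.20 m.
Total head at OW-8: h = 437.38 − 3.08 = 434.30 m.
Head difference: h(OW-6) − h(OW-8) = 428.20 − 434.30 = -6.10 m.
Hydraulic gradient: i = |Δh| / L = 6.10 / 1747 = 0.00349.

i ≈ 0.00349 m/m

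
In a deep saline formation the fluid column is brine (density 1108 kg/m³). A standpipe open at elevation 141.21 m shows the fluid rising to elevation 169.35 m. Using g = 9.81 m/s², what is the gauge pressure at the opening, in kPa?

Pressure head ψ = h − z = 169.35 − 141.21 = 28.14 m.
P = ρgψ = 1108 × 9.81 × 28.14 = 305867 Pa ≈ 306 kPa.

P ≈ 306 kPa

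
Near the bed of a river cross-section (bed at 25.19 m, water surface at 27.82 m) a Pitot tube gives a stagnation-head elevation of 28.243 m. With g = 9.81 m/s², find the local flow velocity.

v ≈ 2.88 m/s

Near the bed, under hydrostatic conditions, the piezometric head (z + ψ) equals the free-surface elevation, 27.82 m.
Velocity head = total − piezometric = 28.243 − 27.82 = 0.423 m.
v = √(2g·h_v) = √(2 × 9.81 × 0.423) = 2.88 m/s.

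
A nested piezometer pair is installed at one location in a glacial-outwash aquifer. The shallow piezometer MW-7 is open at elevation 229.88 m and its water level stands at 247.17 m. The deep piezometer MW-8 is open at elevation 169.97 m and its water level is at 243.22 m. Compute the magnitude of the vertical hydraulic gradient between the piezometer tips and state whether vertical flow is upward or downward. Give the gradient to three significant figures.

Total head at MW-7: h = 247.17 m (water level in the standpipe).
Total head at MW-8: h = 243.22 m.
Δh = h(MW-7) − h(MW-8) = 247.17 − 243.22 = 3.95 m.
Vertical separation Δz = 229.88 − 169.97 = 59.91 m.
|i_v| = |Δh| / Δz = 3.95 / 59.91 = 0.0659.
Head is higher in the shallow piezometer, so vertical flow is downward (recharge condition).

|i_v| ≈ 0.0659; vertical flow is downward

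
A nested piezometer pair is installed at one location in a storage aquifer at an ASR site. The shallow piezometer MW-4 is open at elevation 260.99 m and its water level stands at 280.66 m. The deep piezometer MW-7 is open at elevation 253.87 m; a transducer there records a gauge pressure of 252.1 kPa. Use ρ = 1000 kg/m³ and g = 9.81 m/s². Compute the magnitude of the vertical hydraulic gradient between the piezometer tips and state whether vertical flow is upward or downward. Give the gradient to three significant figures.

Total head at MW-4: h = 280.66 m (water level in the standpipe).
Pressure head at MW-7: ψ = P/(ρg) = 252.1×1000 / (1000 × 9.81) = 25.70 m.
Total head at MW-7: h = z + ψ = 253.87 + 25.70 = 279.57 m.
Δh = h(MW-4) − h(MW-7) = 280.66 − 279.57 = 1.09 m.
Vertical separation Δz = 260.99 − 253.87 = 7.12 m.
|i_v| = |Δh| / Δz = 1.09 / 7.12 = 0.153.
Head is higher in the shallow piezometer, so vertical flow is downward (recharge condition).

|i_v| ≈ 0.153; vertical flow is downward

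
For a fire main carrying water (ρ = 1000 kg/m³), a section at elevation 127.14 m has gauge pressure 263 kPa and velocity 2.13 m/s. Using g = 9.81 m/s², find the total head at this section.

h ≈ 154.18 m

Pressure head ψ = P/(ρg) = 263×1000 / (1000 × 9.81) = 26.81 m.
Velocity head = v²/(2g) = 2.13² / (2 × 9.81) = 0.231 m.
h = z + ψ + v²/(2g) = 127.14 + 26.81 + 0.231 = 154.18 m.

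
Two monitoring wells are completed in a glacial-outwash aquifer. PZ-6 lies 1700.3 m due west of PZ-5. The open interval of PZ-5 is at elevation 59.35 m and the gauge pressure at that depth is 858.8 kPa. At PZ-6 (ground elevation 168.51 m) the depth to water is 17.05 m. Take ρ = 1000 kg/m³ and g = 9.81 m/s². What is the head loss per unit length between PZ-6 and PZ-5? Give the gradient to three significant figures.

Pressure head at PZ-5: ψ = P/(ρg) = 858.8×1000 / (1000 × 9.81) = 87.54 m.
Total head at PZ-5: h = z + ψ = 59.35 + 87.54 = 146.89 m.
Total head at PZ-6: h = 168.51 − 17.05 = 151.46 m.
Head difference: h(PZ-5) − h(PZ-6) = 146.89 − 151.46 = -4.57 m.
Hydraulic gradient: i = |Δh| / L = 4.57 / 1700.3 = 0.00269.

i ≈ 0.00269 m/m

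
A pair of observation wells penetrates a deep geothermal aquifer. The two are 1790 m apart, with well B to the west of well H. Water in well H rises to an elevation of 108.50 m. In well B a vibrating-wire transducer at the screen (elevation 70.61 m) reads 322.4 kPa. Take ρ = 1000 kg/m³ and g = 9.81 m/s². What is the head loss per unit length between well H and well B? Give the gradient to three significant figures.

Total head at well H: h = 108.50 m (water level in the piezometer is the total head).
Pressure head at well B: ψ = P/(ρg) = 322.4×1000 / (1000 × 9.81) = 32.86 m.
Total head at well B: h = z + ψ = 70.61 + 32.86 = 103.47 m.
Head difference: h(well H) − h(well B) = 108.50 − 103.47 = 5.03 m.
Hydraulic gradient: i = |Δh| / L = 5.03 / 1790 = 0.00281.

i ≈ 0.00281 m/m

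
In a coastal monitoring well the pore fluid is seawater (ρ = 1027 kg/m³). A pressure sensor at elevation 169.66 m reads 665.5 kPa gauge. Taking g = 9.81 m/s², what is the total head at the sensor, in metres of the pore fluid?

ψ = P/(ρg) = 665.5×1000 / (1027 × 9.81) = 66.06 m.
h = z + ψ = 169.66 + 66.06 = 235.72 m.

h ≈ 235.72 m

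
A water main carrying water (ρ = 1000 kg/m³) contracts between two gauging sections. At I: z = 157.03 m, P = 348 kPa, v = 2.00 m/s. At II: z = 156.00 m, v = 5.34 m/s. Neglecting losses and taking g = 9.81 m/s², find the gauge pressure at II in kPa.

Pressure head at I: ψ₁ = P₁/(ρg) = 348×1000 / (1000 × 9.81) = 35.47 m.
Velocity heads: v₁²/2g = 2.00²/19.62 = 0.204 m; v₂²/2g = 5.34²/19.62 = 1.453 m.
Total head H = z₁ + ψ₁ + v₁²/2g = 157.03 + 35.47 + 0.204 = 192.70 m.
ψ₂ = H − z₂ − v₂²/2g = 192.70 − 156.00 − 1.453 = 35.25 m.
P₂ = ρgψ₂ = 1000 × 9.81 × 35.25 ≈ 346 kPa.

P₂ ≈ 346 kPa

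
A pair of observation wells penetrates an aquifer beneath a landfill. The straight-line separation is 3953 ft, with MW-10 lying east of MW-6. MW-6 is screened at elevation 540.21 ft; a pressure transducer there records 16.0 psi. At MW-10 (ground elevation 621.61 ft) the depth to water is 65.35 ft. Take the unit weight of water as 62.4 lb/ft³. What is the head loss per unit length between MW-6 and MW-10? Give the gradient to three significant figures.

i ≈ 0.00528 ft/ft

Pressure head at MW-6: ψ = 144·P/γ = 144 × 16.0 / 62.4 = 36.92 ft.
Total head at MW-6: h = z + ψ = 540.21 + 36.92 = 577.13 ft.
Total head at MW-10: h = 621.61 − 65.35 = 556.26 ft.
Head difference: h(MW-6) − h(MW-10) = 577.13 − 556.26 = 20.87 ft.
Hydraulic gradient: i = |Δh| / L = 20.87 / 3953 = 0.00528.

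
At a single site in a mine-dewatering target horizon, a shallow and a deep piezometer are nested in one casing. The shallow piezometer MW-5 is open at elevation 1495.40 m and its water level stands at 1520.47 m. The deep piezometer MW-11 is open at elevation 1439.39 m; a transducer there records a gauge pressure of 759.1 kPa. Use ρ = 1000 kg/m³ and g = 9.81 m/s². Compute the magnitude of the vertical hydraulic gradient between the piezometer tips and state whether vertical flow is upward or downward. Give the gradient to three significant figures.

Total head at MW-5: h = 1520.47 m (water level in the standpipe).
Pressure head at MW-11: ψ = P/(ρg) = 759.1×1000 / (1000 × 9.81) = 77.38 m.
Total head at MW-11: h = z + ψ = 1439.39 + 77.38 = 1516.77 m.
Δh = h(MW-5) − h(MW-11) = 1520.47 − 1516.77 = 3.70 m.
Vertical separation Δz = 1495.40 − 1439.39 = 56.01 m.
|i_v| = |Δh| / Δz = 3.70 / 56.01 = 0.0661.
Head is higher in the shallow piezometer, so vertical flow is downward (recharge condition).

|i_v| ≈ 0.0661; vertical flow is downward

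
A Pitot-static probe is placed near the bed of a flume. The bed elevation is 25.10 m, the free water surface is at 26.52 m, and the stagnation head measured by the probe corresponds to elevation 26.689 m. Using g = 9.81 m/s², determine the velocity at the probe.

v ≈ 1.82 m/s

Near the bed, under hydrostatic conditions, the piezometric head (z + ψ) equals the free-surface elevation, 26.52 m.
Velocity head = total − piezometric = 26.689 − 26.52 = 0.169 m.
v = √(2g·h_v) = √(2 × 9.81 × 0.169) = 1.82 m/s.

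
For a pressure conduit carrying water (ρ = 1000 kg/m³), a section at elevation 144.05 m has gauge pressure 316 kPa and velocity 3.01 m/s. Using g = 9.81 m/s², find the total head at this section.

h ≈ 176.72 m

Pressure head ψ = P/(ρg) = 316×1000 / (1000 × 9.81) = 32.21 m.
Velocity head = v²/(2g) = 3.01² / (2 × 9.81) = 0.462 m.
h = z + ψ + v²/(2g) = 144.05 + 32.21 + 0.462 = 176.72 m.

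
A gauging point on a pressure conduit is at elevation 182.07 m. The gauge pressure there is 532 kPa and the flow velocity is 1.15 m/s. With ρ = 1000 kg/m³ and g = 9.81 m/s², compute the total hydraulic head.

h ≈ 236.37 m

Pressure head ψ = P/(ρg) = 532×1000 / (1000 × 9.81) = 54.23 m.
Velocity head = v²/(2g) = 1.15² / (2 × 9.81) = 0.067 m.
h = z + ψ + v²/(2g) = 182.07 + 54.23 + 0.067 = 236.37 m.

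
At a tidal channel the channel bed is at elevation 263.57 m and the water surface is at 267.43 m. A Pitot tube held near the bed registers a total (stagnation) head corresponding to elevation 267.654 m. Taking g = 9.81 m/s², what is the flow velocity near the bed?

v ≈ 2.10 m/s

Near the bed, under hydrostatic conditions, the piezometric head (z + ψ) equals the free-surface elevation, 267.43 m.
Velocity head = total − piezometric = 267.654 − 267.43 = 0.224 m.
v = √(2g·h_v) = √(2 × 9.81 × 0.224) = 2.10 m/s.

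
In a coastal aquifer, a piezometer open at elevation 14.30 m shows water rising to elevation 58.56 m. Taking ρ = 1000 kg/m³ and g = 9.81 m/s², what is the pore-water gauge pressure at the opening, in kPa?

Pressure head ψ = h − z = 58.56 − 14.30 = 44.26 m.
P = ρgψ = 1000 × 9.81 × 44.26 = 434191 Pa ≈ 434 kPa.

P ≈ 434 kPa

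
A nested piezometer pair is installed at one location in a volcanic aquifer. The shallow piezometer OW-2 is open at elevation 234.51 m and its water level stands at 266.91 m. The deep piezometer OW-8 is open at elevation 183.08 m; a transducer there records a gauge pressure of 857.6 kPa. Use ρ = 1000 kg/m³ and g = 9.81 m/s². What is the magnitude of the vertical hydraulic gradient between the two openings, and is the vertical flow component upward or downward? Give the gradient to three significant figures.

Total head at OW-2: h = 266.91 m (water level in the standpipe).
Pressure head at OW-8: ψ = P/(ρg) = 857.6×1000 / (1000 × 9.81) = 87.42 m.
Total head at OW-8: h = z + ψ = 183.08 + 87.42 = 270.50 m.
Δh = h(OW-2) − h(OW-8) = 266.91 − 270.50 = -3.59 m.
Vertical separation Δz = 234.51 − 183.08 = 51.43 m.
|i_v| = |Δh| / Δz = 3.59 / 51.43 = 0.0698.
Head is higher in the deep piezometer, so vertical flow is upward (discharge condition).

|i_v| ≈ 0.0698; vertical flow is upward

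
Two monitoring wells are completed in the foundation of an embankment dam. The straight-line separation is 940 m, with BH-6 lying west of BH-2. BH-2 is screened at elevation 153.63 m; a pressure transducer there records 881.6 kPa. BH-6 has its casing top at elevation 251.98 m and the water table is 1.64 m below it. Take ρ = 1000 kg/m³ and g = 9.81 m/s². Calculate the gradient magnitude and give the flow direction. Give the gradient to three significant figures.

i ≈ 0.00728; groundwater flows toward the east

Pressure head at BH-2: ψ = P/(ρg) = 881.6×1000 / (1000 × 9.81) = 89.87 m.
Total head at BH-2: h = z + ψ = 153.63 + 89.87 = 243.50 m.
Total head at BH-6: h = 251.98 − 1.64 = 250.34 m.
Head difference: h(BH-2) − h(BH-6) = 243.50 − 250.34 = -6.84 m.
Hydraulic gradient: i = |Δh| / L = 6.84 / 940 = 0.00728.
Flow is from higher to lower head: from BH-6 toward BH-2, i.e. toward the east.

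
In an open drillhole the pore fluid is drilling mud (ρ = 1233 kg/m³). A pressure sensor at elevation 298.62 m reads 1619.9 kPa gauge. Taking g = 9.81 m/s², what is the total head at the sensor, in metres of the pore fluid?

ψ = P/(ρg) = 1619.9×1000 / (1233 × 9.81) = 133.92 m.
h = z + ψ = 298.62 + 133.92 = 432.54 m.

h ≈ 432.54 m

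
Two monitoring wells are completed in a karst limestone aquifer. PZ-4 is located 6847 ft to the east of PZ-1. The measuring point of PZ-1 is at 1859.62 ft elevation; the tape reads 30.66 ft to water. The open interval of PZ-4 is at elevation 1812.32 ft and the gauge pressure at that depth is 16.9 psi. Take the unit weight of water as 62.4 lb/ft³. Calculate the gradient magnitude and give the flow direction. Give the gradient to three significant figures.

Total head at PZ-1: h = 1859.62 − 30.66 = 1828.96 ft.
Pressure head at PZ-4: ψ = 144·P/γ = 144 × 16.9 / 62.4 = 39.00 ft.
Total head at PZ-4: h = z + ψ = 1812.32 + 39.00 = 1851.32 ft.
Head difference: h(PZ-1) − h(PZ-4) = 1828.96 − 1851.32 = -22.36 ft.
Hydraulic gradient: i = |Δh| / L = 22.36 / 6847 = 0.00327.
Flow is from higher to lower head: from PZ-4 toward PZ-1, i.e. toward the west.

i ≈ 0.00327; groundwater flows toward the west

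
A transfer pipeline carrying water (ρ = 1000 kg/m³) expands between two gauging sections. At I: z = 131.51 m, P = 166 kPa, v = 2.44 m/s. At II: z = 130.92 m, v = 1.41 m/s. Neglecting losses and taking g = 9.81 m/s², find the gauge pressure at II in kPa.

P₂ ≈ 174 kPa

Pressure head at I: ψ₁ = P₁/(ρg) = 166×1000 / (1000 × 9.81) = 16.92 m.
Velocity heads: v₁²/2g = 2.44²/19.62 = 0.303 m; v₂²/2g = 1.41²/19.62 = 0.101 m.
Total head H = z₁ + ψ₁ + v₁²/2g = 131.51 + 16.92 + 0.303 = 148.73 m.
ψ₂ = H − z₂ − v₂²/2g = 148.73 − 130.92 − 0.101 = 17.71 m.
P₂ = ρgψ₂ = 1000 × 9.81 × 17.71 ≈ 174 kPa.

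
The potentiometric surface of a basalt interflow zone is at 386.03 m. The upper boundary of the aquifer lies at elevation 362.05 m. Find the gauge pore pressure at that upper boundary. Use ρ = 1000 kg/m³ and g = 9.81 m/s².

Pressure head at the aquifer top: ψ = h − z = 386.03 − 362.05 = 23.98 m.
P = ρgψ = 1000 × 9.81 × 23.98 = 235244 Pa ≈ 235 kPa.

P ≈ 235 kPa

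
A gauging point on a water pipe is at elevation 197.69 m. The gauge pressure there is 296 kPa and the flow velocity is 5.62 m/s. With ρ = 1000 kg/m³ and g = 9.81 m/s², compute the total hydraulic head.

Pressure head ψ = P/(ρg) = 296×1000 / (1000 × 9.81) = 30.17 m.
Velocity head = v²/(2g) = 5.62² / (2 × 9.81) = 1.610 m.
h = z + ψ + v²/(2g) = 197.69 + 30.17 + 1.610 = 229.47 m.

h ≈ 229.47 m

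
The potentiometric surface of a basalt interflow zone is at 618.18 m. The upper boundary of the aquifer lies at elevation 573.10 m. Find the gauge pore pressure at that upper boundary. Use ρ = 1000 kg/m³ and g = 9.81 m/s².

P ≈ 442 kPa

Pressure head at the aquifer top: ψ = h − z = 618.18 − 573.10 = 45.08 m.
P = ρgψ = 1000 × 9.81 × 45.08 = 442235 Pa ≈ 442 kPa.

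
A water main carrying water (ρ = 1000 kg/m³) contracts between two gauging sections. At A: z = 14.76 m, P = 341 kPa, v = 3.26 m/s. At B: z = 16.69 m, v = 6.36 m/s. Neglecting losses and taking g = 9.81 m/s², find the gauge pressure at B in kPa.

Pressure head at A: ψ₁ = P₁/(ρg) = 341×1000 / (1000 × 9.81) = 34.76 m.
Velocity heads: v₁²/2g = 3.26²/19.62 = 0.542 m; v₂²/2g = 6.36²/19.62 = 2.062 m.
Total head H = z₁ + ψ₁ + v₁²/2g = 14.76 + 34.76 + 0.542 = 50.06 m.
ψ₂ = H − z₂ − v₂²/2g = 50.06 − 16.69 − 2.062 = 31.31 m.
P₂ = ρgψ₂ = 1000 × 9.81 × 31.31 ≈ 307 kPa.

P₂ ≈ 307 kPa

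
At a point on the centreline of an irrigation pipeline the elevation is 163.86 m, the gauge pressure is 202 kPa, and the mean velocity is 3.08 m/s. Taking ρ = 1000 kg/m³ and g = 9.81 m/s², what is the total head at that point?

h ≈ 184.93 m

Pressure head ψ = P/(ρg) = 202×1000 / (1000 × 9.81) = 20.59 m.
Velocity head = v²/(2g) = 3.08² / (2 × 9.81) = 0.484 m.
h = z + ψ + v²/(2g) = 163.86 + 20.59 + 0.484 = 184.93 m.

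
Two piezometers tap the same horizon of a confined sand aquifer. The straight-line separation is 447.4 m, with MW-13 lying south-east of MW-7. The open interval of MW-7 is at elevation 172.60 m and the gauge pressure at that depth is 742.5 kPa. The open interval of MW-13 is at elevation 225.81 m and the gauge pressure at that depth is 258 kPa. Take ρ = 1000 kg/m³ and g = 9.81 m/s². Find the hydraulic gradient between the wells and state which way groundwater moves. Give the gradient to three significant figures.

i ≈ 0.00854; groundwater flows toward the north-west

Pressure head at MW-7: ψ = P/(ρg) = 742.5×1000 / (1000 × 9.81) = 75.69 m.
Total head at MW-7: h = z + ψ = 172.60 + 75.69 = 248.29 m.
Pressure head at MW-13: ψ = P/(ρg) = 258×1000 / (1000 × 9.81) = 26.30 m.
Total head at MW-13: h = z + ψ = 225.81 + 26.30 = 252.11 m.
Head difference: h(MW-7) − h(MW-13) = 248.29 − 252.11 = -3.82 m.
Hydraulic gradient: i = |Δh| / L = 3.82 / 447.4 = 0.00854.
Flow is from higher to lower head: from MW-13 toward MW-7, i.e. toward the north-west.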